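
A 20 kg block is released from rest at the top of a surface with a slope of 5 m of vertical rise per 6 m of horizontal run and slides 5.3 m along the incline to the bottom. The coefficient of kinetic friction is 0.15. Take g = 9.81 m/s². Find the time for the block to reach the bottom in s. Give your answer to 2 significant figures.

1.4 s

The weight component along the incline is mg sin 39.81° = 125.604 N and the normal force is N = mg cos 39.81° = 150.725 N.
Friction up the slope is f = μN = 0.15 × 150.725 = 22.609 N, so the net downslope force is 125.604 − 22.609 = 102.995 N and a = 102.995 / 20 = 5.1498 m/s².
Starting from rest, L = ½at², so t = √(2L/a) = √(2 × 5.3 / 5.1498) = 1.4347 s.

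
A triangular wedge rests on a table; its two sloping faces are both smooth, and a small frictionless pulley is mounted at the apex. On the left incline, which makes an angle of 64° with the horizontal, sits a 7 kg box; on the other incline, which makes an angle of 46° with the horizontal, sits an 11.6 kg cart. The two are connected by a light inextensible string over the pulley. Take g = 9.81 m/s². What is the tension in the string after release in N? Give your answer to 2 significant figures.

69 N

Resolve each weight along its own incline: the 7 kg mass has component 7 × 9.81 × sin 64° = 61.720 N down its slope, and the 11.6 kg mass has 11.6 × 9.81 × sin 46° = 81.858 N down its slope.
The 11.6 kg side's 81.858 N exceeds the other side's 61.720 N, so that mass slides down and the 7 kg mass slides up. Taking that direction as positive, Newton's second law for the whole system gives 81.858 − 61.720 = (7 + 11.6) a, so a = 20.138 / 18.6 = 1.0827 m/s².
For the 7 kg mass (up-slope positive): T − 61.720 = 7 × 1.0827, so T = 69.299 N.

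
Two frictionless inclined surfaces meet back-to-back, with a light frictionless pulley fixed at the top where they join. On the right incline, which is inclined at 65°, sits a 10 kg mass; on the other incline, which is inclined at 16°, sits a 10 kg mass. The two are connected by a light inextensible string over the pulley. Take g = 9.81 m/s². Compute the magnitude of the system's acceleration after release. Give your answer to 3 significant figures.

Resolve each weight along its own incline: the 10 kg mass has component 10 × 9.81 × sin 65° = 88.909 N down its slope, and the 10 kg mass has 10 × 9.81 × sin 16° = 27.040 N down its slope.
The 10 kg side's 88.909 N exceeds the other side's 27.040 N, so that mass slides down and the 10 kg mass slides up. Taking that direction as positive, Newton's second law for the whole system gives 88.909 − 27.040 = (10 + 10) a, so a = 61.869 / 20 = 3.0934 m/s².

3.09 m/s²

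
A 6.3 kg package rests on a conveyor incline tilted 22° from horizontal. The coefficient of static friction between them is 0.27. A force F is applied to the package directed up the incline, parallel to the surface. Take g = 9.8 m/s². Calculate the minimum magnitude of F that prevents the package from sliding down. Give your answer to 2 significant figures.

The normal force is N = mg cos 22° = 57.244 N. With F at its minimum the package is on the verge of sliding down, so static friction is at its maximum μ_s N = 0.27 × 57.244 = 15.456 N and acts up the slope.
Equilibrium along the incline: F + μ_s N = mg sin 22°, so F = 23.128 − 15.456 = 7.672 N.

7.7 N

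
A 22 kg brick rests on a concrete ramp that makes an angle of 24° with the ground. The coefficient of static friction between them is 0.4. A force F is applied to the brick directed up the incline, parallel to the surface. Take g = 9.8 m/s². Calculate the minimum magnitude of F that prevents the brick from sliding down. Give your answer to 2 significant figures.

8.9 N

The normal force is N = mg cos 24° = 196.960 N. With F at its minimum the brick is on the verge of sliding down, so static friction is at its maximum μ_s N = 0.4 × 196.960 = 78.784 N and acts up the slope.
Equilibrium along the incline: F + μ_s N = mg sin 24°, so F = 87.692 − 78.784 = 8.908 N.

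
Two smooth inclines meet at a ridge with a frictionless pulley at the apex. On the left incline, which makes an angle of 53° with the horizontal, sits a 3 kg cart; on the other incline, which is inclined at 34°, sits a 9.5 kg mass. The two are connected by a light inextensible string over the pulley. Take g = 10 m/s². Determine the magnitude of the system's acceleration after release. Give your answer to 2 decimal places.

2.33 m/s²

Resolve each weight along its own incline: the 3 kg mass has component 3 × 10 × sin 53° = 23.959 N down its slope, and the 9.5 kg mass has 9.5 × 10 × sin 34° = 53.123 N down its slope.
The 9.5 kg side's 53.123 N exceeds the other side's 23.959 N, so that mass slides down and the 3 kg mass slides up. Taking that direction as positive, Newton's second law for the whole system gives 53.123 − 23.959 = (3 + 9.5) a, so a = 29.164 / 12.5 = 2.3331 m/s².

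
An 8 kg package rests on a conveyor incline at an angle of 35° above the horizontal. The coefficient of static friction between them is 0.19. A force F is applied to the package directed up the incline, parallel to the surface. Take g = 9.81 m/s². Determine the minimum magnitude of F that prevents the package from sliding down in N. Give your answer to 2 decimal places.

The normal force is N = mg cos 35° = 64.287 N. With F at its minimum the package is on the verge of sliding down, so static friction is at its maximum μ_s N = 0.19 × 64.287 = 12.215 N and acts up the slope.
Equilibrium along the incline: F + μ_s N = mg sin 35°, so F = 45.014 − 12.215 = 32.799 N.

32.80 N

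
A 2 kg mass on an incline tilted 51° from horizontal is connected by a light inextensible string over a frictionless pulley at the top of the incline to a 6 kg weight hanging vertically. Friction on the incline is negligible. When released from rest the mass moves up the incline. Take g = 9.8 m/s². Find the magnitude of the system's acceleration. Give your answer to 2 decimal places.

For the mass on the incline: the weight component along the slope is m₁g sin 51° = 2 × 9.8 × 0.7771 = 15.231 N and the normal force is N = m₁g cos 51° = 12.335 N.
Newton's second law for the mass (up-slope positive): T − 15.231 = 2 a. For the hanging weight (downward positive): 6 × 9.8 − T = 6 a.
Adding the two equations eliminates T: 43.569 = 8 a, so a = 5.4461 m/s².

5.45 m/s²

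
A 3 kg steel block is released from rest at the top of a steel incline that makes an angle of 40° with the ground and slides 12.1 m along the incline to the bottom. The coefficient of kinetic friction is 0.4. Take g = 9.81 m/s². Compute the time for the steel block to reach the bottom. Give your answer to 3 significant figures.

The weight component along the incline is mg sin 40° = 18.917 N and the normal force is N = mg cos 40° = 22.545 N.
Friction up the slope is f = μN = 0.4 × 22.545 = 9.018 N, so the net downslope force is 18.917 − 9.018 = 9.899 N and a = 9.899 / 3 = 3.2997 m/s².
Starting from rest, L = ½at², so t = √(2L/a) = √(2 × 12.1 / 3.2997) = 2.7081 s.

2.71 s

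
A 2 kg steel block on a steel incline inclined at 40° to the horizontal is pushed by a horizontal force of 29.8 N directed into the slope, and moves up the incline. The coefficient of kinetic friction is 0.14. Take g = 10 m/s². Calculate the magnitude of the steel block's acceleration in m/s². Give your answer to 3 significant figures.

The horizontal push has components F cos 40° = 29.8 × 0.7660 = 22.827 N up the incline and F sin 40° = 29.8 × 0.6428 = 19.155 N pressing into the surface.
The normal force is therefore N = mg cos 40° + F sin 40° = 15.320 + 19.155 = 34.475 N, and kinetic friction down the slope is μN = 0.14 × 34.475 = 4.827 N.
Along the incline: F cos 40° − mg sin 40° − μN = ma, so 22.827 − 12.856 − 4.827 = 2 a, giving a = 2.5720 m/s².

2.57 m/s²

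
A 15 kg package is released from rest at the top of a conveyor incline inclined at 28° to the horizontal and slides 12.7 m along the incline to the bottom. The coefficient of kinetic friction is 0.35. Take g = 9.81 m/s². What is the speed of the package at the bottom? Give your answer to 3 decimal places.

6.323 m/s

The weight component along the incline is mg sin 28° = 69.083 N and the normal force is N = mg cos 28° = 129.926 N.
Friction up the slope is f = μN = 0.35 × 129.926 = 45.474 N, so the net downslope force is 69.083 − 45.474 = 23.609 N and a = 23.609 / 15 = 1.5739 m/s².
Starting from rest over a distance of 12.7 m, v² = 2aL = 2 × 1.5739 × 12.7 = 39.9771, so v = 6.3227 m/s.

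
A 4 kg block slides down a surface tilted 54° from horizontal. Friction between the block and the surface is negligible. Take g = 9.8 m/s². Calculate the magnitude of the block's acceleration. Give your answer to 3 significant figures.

Resolving the weight along the incline: the component pulling the block down the slope is mg sin 54° = 4 × 9.8 × 0.8090 = 31.713 N, and the normal force is N = mg cos 54° = 4 × 9.8 × 0.5878 = 23.042 N.
With no friction the net force along the incline is 31.713 N, so a = g sin 54° = 31.713 / 4 = 7.9283 m/s².

7.93 m/s²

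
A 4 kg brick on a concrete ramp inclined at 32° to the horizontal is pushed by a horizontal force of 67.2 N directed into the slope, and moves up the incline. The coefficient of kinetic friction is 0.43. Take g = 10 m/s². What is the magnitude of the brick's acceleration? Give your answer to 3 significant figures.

The horizontal push has components F cos 32° = 67.2 × 0.8480 = 56.986 N up the incline and F sin 32° = 67.2 × 0.5299 = 35.609 N pressing into the surface.
The normal force is therefore N = mg cos 32° + F sin 32° = 33.920 + 35.609 = 69.529 N, and kinetic friction down the slope is μN = 0.43 × 69.529 = 29.897 N.
Along the incline: F cos 32° − mg sin 32° − μN = ma, so 56.986 − 21.196 − 29.897 = 4 a, giving a = 1.4732 m/s².

1.47 m/s²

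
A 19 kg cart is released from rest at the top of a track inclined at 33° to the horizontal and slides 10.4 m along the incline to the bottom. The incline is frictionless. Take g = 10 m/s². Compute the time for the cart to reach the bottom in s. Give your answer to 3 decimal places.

1.954 s

The weight component along the incline is mg sin 33° = 103.481 N and the normal force is N = mg cos 33° = 159.347 N.
With no friction, a = g sin 33° = 5.4464 m/s².
Starting from rest, L = ½at², so t = √(2L/a) = √(2 × 10.4 / 5.4464) = 1.9542 s.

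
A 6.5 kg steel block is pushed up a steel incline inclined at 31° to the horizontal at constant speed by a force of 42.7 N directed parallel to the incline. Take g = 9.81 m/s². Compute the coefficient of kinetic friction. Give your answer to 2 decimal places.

0.18

At constant speed ΣF = 0 along the incline. The applied 42.7 N acts up the slope; the weight component mg sin 31° = 32.841 N and kinetic friction μN both act down the slope.
So 42.7 = 32.841 + μ × 54.657, giving μ = (42.7 − 32.841) / 54.657 = 0.1804.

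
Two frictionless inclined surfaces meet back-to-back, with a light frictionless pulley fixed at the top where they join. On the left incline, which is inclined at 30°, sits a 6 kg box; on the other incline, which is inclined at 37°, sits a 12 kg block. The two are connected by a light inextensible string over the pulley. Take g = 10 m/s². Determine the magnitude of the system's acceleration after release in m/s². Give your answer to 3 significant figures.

Resolve each weight along its own incline: the 6 kg mass has component 6 × 10 × sin 30° = 30.000 N down its slope, and the 12 kg mass has 12 × 10 × sin 37° = 72.218 N down its slope.
The 12 kg side's 72.218 N exceeds the other side's 30.000 N, so that mass slides down and the 6 kg mass slides up. Taking that direction as positive, Newton's second law for the whole system gives 72.218 − 30.000 = (6 + 12) a, so a = 42.218 / 18 = 2.3454 m/s².

2.35 m/s²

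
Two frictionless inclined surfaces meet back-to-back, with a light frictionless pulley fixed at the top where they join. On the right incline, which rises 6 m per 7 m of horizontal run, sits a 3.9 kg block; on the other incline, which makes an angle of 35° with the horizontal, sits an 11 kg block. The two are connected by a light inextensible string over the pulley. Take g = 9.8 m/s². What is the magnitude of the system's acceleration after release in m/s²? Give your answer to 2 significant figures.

2.5 m/s²

Resolve each weight along its own incline: the 3.9 kg mass has component 3.9 × 9.8 × sin 40.60° = 24.873 N down its slope, and the 11 kg mass has 11 × 9.8 × sin 35° = 61.832 N down its slope.
The 11 kg side's 61.832 N exceeds the other side's 24.873 N, so that mass slides down and the 3.9 kg mass slides up. Taking that direction as positive, Newton's second law for the whole system gives 61.832 − 24.873 = (3.9 + 11) a, so a = 36.959 / 14.9 = 2.4805 m/s².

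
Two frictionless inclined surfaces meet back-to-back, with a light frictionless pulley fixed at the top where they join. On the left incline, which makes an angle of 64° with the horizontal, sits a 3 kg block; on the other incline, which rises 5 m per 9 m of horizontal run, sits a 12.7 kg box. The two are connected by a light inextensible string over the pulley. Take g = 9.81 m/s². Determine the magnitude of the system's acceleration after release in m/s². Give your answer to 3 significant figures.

2.17 m/s²

Resolve each weight along its own incline: the 3 kg mass has component 3 × 9.81 × sin 64° = 26.452 N down its slope, and the 12.7 kg mass has 12.7 × 9.81 × sin 29.05° = 60.505 N down its slope.
The 12.7 kg side's 60.505 N exceeds the other side's 26.452 N, so that mass slides down and the 3 kg mass slides up. Taking that direction as positive, Newton's second law for the whole system gives 60.505 − 26.452 = (3 + 12.7) a, so a = 34.053 / 15.7 = 2.1690 m/s².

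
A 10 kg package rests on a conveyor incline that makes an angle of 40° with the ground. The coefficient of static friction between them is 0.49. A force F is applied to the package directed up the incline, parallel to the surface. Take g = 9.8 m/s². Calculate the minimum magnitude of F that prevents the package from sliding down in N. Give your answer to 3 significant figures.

26.2 N

The normal force is N = mg cos 40° = 75.072 N. With F at its minimum the package is on the verge of sliding down, so static friction is at its maximum μ_s N = 0.49 × 75.072 = 36.785 N and acts up the slope.
Equilibrium along the incline: F + μ_s N = mg sin 40°, so F = 62.993 − 36.785 = 26.208 N.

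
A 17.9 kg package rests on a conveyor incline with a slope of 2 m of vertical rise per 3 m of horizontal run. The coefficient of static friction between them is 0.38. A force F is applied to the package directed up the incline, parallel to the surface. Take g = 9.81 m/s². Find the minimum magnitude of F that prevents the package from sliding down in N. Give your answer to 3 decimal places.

The normal force is N = mg cos 33.69° = 146.107 N. With F at its minimum the package is on the verge of sliding down, so static friction is at its maximum μ_s N = 0.38 × 146.107 = 55.521 N and acts up the slope.
Equilibrium along the incline: F + μ_s N = mg sin 33.69°, so F = 97.405 − 55.521 = 41.884 N.

41.884 N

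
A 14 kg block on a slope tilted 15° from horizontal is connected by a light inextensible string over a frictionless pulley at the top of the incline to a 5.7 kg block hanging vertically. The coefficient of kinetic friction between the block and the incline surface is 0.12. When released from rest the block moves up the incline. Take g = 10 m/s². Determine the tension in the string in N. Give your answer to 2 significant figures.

For the block on the incline: the weight component along the slope is m₁g sin 15° = 14 × 10 × 0.2588 = 36.232 N and the normal force is N = m₁g cos 15° = 135.230 N.
Kinetic friction opposes the block's motion up the incline: f = μN = 0.12 × 135.230 = 16.228 N acting down the slope.
Newton's second law for the block (up-slope positive): T − 36.232 − 16.228 = 14 a. For the hanging block (downward positive): 5.7 × 10 − T = 5.7 a.
Adding the two equations eliminates T: 4.540 = 19.7 a, so a = 0.2305 m/s².
Then from the hanging block's equation, T = 5.7 × (10 − 0.2305) = 55.686 N.

56 N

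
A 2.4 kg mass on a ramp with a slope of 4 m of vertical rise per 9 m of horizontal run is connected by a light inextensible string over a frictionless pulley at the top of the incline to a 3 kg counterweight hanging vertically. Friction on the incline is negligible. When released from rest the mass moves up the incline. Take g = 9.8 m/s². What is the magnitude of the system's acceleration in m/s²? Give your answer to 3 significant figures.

For the mass on the incline: the weight component along the slope is m₁g sin 23.96° = 2.4 × 9.8 × 0.4061 = 9.551 N and the normal force is N = m₁g cos 23.96° = 21.493 N.
Newton's second law for the mass (up-slope positive): T − 9.551 = 2.4 a. For the hanging counterweight (downward positive): 3 × 9.8 − T = 3 a.
Adding the two equations eliminates T: 19.849 = 5.4 a, so a = 3.6757 m/s².

3.68 m/s²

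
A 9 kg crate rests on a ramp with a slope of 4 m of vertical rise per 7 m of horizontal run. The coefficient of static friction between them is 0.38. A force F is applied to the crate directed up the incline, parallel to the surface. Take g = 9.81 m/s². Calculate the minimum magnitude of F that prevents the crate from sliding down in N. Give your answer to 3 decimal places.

The normal force is N = mg cos 29.74° = 76.657 N. With F at its minimum the crate is on the verge of sliding down, so static friction is at its maximum μ_s N = 0.38 × 76.657 = 29.130 N and acts up the slope.
Equilibrium along the incline: F + μ_s N = mg sin 29.74°, so F = 43.804 − 29.130 = 14.674 N.

14.674 N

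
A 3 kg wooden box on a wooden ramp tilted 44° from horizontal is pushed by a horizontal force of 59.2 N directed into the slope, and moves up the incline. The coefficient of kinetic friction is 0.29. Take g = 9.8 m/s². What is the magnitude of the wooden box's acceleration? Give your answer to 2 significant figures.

1.4 m/s²

The horizontal push has components F cos 44° = 59.2 × 0.7193 = 42.583 N up the incline and F sin 44° = 59.2 × 0.6947 = 41.126 N pressing into the surface.
The normal force is therefore N = mg cos 44° + F sin 44° = 21.147 + 41.126 = 62.273 N, and kinetic friction down the slope is μN = 0.29 × 62.273 = 18.059 N.
Along the incline: F cos 44° − mg sin 44° − μN = ma, so 42.583 − 20.424 − 18.059 = 3 a, giving a = 1.3667 m/s².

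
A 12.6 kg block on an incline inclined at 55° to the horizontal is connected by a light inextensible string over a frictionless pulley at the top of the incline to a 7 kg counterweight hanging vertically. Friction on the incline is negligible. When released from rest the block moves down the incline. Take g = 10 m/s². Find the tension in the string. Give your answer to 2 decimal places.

For the block on the incline: the weight component along the slope is m₁g sin 55° = 12.6 × 10 × 0.8192 = 103.219 N and the normal force is N = m₁g cos 55° = 72.271 N.
Newton's second law for the block (down-slope positive): 103.219 − T = 12.6 a. For the hanging counterweight (upward positive): T − 7 × 10 = 7 a.
Adding the two equations eliminates T: 33.219 = 19.6 a, so a = 1.6948 m/s².
Then from the hanging counterweight's equation, T = 7 × (10 + 1.6948) = 81.864 N.

81.86 N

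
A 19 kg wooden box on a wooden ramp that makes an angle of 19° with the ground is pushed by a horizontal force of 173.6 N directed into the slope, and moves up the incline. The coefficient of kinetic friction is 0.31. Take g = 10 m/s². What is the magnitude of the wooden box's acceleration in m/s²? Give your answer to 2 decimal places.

1.53 m/s²

The horizontal push has components F cos 19° = 173.6 × 0.9455 = 164.139 N up the incline and F sin 19° = 173.6 × 0.3256 = 56.524 N pressing into the surface.
The normal force is therefore N = mg cos 19° + F sin 19° = 179.645 + 56.524 = 236.169 N, and kinetic friction down the slope is μN = 0.31 × 236.169 = 73.212 N.
Along the incline: F cos 19° − mg sin 19° − μN = ma, so 164.139 − 61.864 − 73.212 = 19 a, giving a = 1.5296 m/s².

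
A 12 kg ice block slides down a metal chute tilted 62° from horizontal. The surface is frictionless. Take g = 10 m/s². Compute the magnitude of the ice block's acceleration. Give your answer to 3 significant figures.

8.83 m/s²

Resolving the weight along the incline: the component pulling the ice block down the slope is mg sin 62° = 12 × 10 × 0.8829 = 105.948 N, and the normal force is N = mg cos 62° = 12 × 10 × 0.4695 = 56.340 N.
With no friction the net force along the incline is 105.948 N, so a = g sin 62° = 105.948 / 12 = 8.8290 m/s².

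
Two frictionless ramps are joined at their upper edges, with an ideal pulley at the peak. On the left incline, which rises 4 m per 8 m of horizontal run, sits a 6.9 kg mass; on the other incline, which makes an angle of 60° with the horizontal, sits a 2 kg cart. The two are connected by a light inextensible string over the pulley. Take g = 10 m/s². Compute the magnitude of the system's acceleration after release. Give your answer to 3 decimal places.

1.521 m/s²

Resolve each weight along its own incline: the 6.9 kg mass has component 6.9 × 10 × sin 26.57° = 30.858 N down its slope, and the 2 kg mass has 2 × 10 × sin 60° = 17.321 N down its slope.
The 6.9 kg side's 30.858 N exceeds the other side's 17.321 N, so that mass slides down and the 2 kg mass slides up. Taking that direction as positive, Newton's second law for the whole system gives 30.858 − 17.321 = (6.9 + 2) a, so a = 13.537 / 8.9 = 1.5210 m/s².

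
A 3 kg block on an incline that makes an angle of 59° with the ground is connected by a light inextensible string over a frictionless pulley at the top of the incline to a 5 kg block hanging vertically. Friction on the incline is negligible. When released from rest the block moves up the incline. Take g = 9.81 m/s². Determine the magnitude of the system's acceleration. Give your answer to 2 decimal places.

2.98 m/s²

For the block on the incline: the weight component along the slope is m₁g sin 59° = 3 × 9.81 × 0.8572 = 25.227 N and the normal force is N = m₁g cos 59° = 15.158 N.
Newton's second law for the block (up-slope positive): T − 25.227 = 3 a. For the hanging block (downward positive): 5 × 9.81 − T = 5 a.
Adding the two equations eliminates T: 23.823 = 8 a, so a = 2.9779 m/s².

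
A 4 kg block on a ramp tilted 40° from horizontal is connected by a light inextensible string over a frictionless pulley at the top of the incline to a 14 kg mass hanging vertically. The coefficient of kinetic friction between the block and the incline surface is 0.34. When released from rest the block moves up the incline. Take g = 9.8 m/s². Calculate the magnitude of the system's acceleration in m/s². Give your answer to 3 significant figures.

For the block on the incline: the weight component along the slope is m₁g sin 40° = 4 × 9.8 × 0.6428 = 25.198 N and the normal force is N = m₁g cos 40° = 30.029 N.
Kinetic friction opposes the block's motion up the incline: f = μN = 0.34 × 30.029 = 10.210 N acting down the slope.
Newton's second law for the block (up-slope positive): T − 25.198 − 10.210 = 4 a. For the hanging mass (downward positive): 14 × 9.8 − T = 14 a.
Adding the two equations eliminates T: 101.792 = 18 a, so a = 5.6551 m/s².

5.66 m/s²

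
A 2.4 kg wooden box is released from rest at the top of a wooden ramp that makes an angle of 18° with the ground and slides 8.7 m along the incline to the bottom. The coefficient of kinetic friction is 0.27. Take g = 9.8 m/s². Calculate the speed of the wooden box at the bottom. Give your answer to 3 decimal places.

The weight component along the incline is mg sin 18° = 7.268 N and the normal force is N = mg cos 18° = 22.369 N.
Friction up the slope is f = μN = 0.27 × 22.369 = 6.040 N, so the net downslope force is 7.268 − 6.040 = 1.228 N and a = 1.228 / 2.4 = 0.5117 m/s².
Starting from rest over a distance of 8.7 m, v² = 2aL = 2 × 0.5117 × 8.7 = 8.9036, so v = 2.9839 m/s.

2.984 m/s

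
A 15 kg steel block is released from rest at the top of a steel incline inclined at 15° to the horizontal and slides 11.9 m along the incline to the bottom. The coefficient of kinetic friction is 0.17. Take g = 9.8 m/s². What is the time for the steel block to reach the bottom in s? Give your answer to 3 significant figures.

5.07 s

The weight component along the incline is mg sin 15° = 38.046 N and the normal force is N = mg cos 15° = 141.991 N.
Friction up the slope is f = μN = 0.17 × 141.991 = 24.138 N, so the net downslope force is 38.046 − 24.138 = 13.908 N and a = 13.908 / 15 = 0.9272 m/s².
Starting from rest, L = ½at², so t = √(2L/a) = √(2 × 11.9 / 0.9272) = 5.0664 s.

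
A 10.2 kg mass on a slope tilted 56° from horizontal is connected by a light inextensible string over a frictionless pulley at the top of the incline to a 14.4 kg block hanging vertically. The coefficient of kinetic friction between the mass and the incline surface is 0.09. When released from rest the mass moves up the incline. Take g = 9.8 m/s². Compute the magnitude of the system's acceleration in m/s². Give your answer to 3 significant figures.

2.16 m/s²

For the mass on the incline: the weight component along the slope is m₁g sin 56° = 10.2 × 9.8 × 0.8290 = 82.867 N and the normal force is N = m₁g cos 56° = 55.897 N.
Kinetic friction opposes the mass's motion up the incline: f = μN = 0.09 × 55.897 = 5.031 N acting down the slope.
Newton's second law for the mass (up-slope positive): T − 82.867 − 5.031 = 10.2 a. For the hanging block (downward positive): 14.4 × 9.8 − T = 14.4 a.
Adding the two equations eliminates T: 53.222 = 24.6 a, so a = 2.1635 m/s².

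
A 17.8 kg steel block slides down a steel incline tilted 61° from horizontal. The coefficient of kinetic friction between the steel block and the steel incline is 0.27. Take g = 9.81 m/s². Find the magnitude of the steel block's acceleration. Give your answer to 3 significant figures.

Resolving the weight along the incline: the component pulling the steel block down the slope is mg sin 61° = 17.8 × 9.81 × 0.8746 = 152.721 N, and the normal force is N = mg cos 61° = 17.8 × 9.81 × 0.4848 = 84.655 N.
Kinetic friction acts up the slope with magnitude f = μN = 0.27 × 84.655 = 22.857 N.
Net force along the incline is 152.721 − 22.857 = 129.864 N, so a = 129.864 / 17.8 = 7.2957 m/s².

7.30 m/s²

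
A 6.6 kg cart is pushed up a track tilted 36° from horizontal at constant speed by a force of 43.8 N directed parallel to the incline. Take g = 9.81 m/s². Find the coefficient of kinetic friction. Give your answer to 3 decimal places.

0.110

At constant speed ΣF = 0 along the incline. The applied 43.8 N acts up the slope; the weight component mg sin 36° = 38.057 N and kinetic friction μN both act down the slope.
So 43.8 = 38.057 + μ × 52.381, giving μ = (43.8 − 38.057) / 52.381 = 0.1096.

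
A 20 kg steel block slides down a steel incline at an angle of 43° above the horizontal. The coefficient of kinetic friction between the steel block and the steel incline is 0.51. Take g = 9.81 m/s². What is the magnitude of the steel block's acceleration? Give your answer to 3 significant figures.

Resolving the weight along the incline: the component pulling the steel block down the slope is mg sin 43° = 20 × 9.81 × 0.6820 = 133.808 N, and the normal force is N = mg cos 43° = 20 × 9.81 × 0.7314 = 143.501 N.
Kinetic friction acts up the slope with magnitude f = μN = 0.51 × 143.501 = 73.186 N.
Net force along the incline is 133.808 − 73.186 = 60.622 N, so a = 60.622 / 20 = 3.0311 m/s².

3.03 m/s²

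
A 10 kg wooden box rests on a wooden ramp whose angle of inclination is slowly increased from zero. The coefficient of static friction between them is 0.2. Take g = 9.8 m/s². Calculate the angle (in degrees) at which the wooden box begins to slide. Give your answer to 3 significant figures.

At the threshold of sliding, static friction is at its maximum μ_s N and exactly balances the weight component along the incline: mg sin θ = μ_s mg cos θ.
Hence tan θ = μ_s = 0.2, so θ = arctan(0.2) = 11.3099°.

11.3°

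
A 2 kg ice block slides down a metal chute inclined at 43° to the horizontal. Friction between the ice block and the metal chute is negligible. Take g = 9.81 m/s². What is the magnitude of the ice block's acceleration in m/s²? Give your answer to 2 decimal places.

Resolving the weight along the incline: the component pulling the ice block down the slope is mg sin 43° = 2 × 9.81 × 0.6820 = 13.381 N, and the normal force is N = mg cos 43° = 2 × 9.81 × 0.7314 = 14.350 N.
With no friction the net force along the incline is 13.381 N, so a = g sin 43° = 13.381 / 2 = 6.6905 m/s².

6.69 m/s²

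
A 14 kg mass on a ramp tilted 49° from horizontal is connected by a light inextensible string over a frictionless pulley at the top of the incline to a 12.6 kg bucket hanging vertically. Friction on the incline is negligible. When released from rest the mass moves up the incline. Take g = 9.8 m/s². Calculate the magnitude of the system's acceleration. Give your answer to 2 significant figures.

0.75 m/s²

For the mass on the incline: the weight component along the slope is m₁g sin 49° = 14 × 9.8 × 0.7547 = 103.545 N and the normal force is N = m₁g cos 49° = 90.011 N.
Newton's second law for the mass (up-slope positive): T − 103.545 = 14 a. For the hanging bucket (downward positive): 12.6 × 9.8 − T = 12.6 a.
Adding the two equations eliminates T: 19.935 = 26.6 a, so a = 0.7494 m/s².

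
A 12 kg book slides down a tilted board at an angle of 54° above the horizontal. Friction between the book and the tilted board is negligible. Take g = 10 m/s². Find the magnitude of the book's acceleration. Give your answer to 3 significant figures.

8.09 m/s²

Resolving the weight along the incline: the component pulling the book down the slope is mg sin 54° = 12 × 10 × 0.8090 = 97.080 N, and the normal force is N = mg cos 54° = 12 × 10 × 0.5878 = 70.536 N.
With no friction the net force along the incline is 97.080 N, so a = g sin 54° = 97.080 / 12 = 8.0900 m/s².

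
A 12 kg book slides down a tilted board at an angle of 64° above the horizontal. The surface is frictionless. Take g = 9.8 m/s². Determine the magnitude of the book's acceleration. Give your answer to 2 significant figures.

Resolving the weight along the incline: the component pulling the book down the slope is mg sin 64° = 12 × 9.8 × 0.8988 = 105.699 N, and the normal force is N = mg cos 64° = 12 × 9.8 × 0.4384 = 51.556 N.
With no friction the net force along the incline is 105.699 N, so a = g sin 64° = 105.699 / 12 = 8.8082 m/s².

8.8 m/s²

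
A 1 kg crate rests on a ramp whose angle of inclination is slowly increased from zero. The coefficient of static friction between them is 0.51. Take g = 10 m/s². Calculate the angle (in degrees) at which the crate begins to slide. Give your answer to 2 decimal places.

27.02°

At the threshold of sliding, static friction is at its maximum μ_s N and exactly balances the weight component along the incline: mg sin θ = μ_s mg cos θ.
Hence tan θ = μ_s = 0.51, so θ = arctan(0.51) = 27.0216°.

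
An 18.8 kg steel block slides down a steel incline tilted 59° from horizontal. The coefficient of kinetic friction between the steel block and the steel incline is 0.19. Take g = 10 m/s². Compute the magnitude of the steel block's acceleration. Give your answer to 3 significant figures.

Resolving the weight along the incline: the component pulling the steel block down the slope is mg sin 59° = 18.8 × 10 × 0.8572 = 161.154 N, and the normal force is N = mg cos 59° = 18.8 × 10 × 0.5150 = 96.820 N.
Kinetic friction acts up the slope with magnitude f = μN = 0.19 × 96.820 = 18.396 N.
Net force along the incline is 161.154 − 18.396 = 142.758 N, so a = 142.758 / 18.8 = 7.5935 m/s².

7.59 m/s²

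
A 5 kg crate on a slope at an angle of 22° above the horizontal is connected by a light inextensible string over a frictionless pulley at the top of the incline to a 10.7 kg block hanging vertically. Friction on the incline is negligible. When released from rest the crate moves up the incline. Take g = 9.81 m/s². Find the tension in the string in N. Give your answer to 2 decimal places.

For the crate on the incline: the weight component along the slope is m₁g sin 22° = 5 × 9.81 × 0.3746 = 18.374 N and the normal force is N = m₁g cos 22° = 45.478 N.
Newton's second law for the crate (up-slope positive): T − 18.374 = 5 a. For the hanging block (downward positive): 10.7 × 9.81 − T = 10.7 a.
Adding the two equations eliminates T: 86.593 = 15.7 a, so a = 5.5155 m/s².
Then from the hanging block's equation, T = 10.7 × (9.81 − 5.5155) = 45.951 N.

45.95 N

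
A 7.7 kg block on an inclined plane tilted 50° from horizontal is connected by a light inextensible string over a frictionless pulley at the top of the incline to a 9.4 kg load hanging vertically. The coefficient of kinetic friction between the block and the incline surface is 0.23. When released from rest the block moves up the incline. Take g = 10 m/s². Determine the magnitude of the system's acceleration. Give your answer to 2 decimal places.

For the block on the incline: the weight component along the slope is m₁g sin 50° = 7.7 × 10 × 0.7660 = 58.982 N and the normal force is N = m₁g cos 50° = 49.495 N.
Kinetic friction opposes the block's motion up the incline: f = μN = 0.23 × 49.495 = 11.384 N acting down the slope.
Newton's second law for the block (up-slope positive): T − 58.982 − 11.384 = 7.7 a. For the hanging load (downward positive): 9.4 × 10 − T = 9.4 a.
Adding the two equations eliminates T: 23.634 = 17.1 a, so a = 1.3821 m/s².

1.38 m/s²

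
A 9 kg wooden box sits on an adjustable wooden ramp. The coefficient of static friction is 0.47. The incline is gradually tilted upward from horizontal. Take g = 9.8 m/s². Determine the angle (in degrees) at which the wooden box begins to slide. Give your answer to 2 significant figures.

25°

At the threshold of sliding, static friction is at its maximum μ_s N and exactly balances the weight component along the incline: mg sin θ = μ_s mg cos θ.
Hence tan θ = μ_s = 0.47, so θ = arctan(0.47) = 25.1735°.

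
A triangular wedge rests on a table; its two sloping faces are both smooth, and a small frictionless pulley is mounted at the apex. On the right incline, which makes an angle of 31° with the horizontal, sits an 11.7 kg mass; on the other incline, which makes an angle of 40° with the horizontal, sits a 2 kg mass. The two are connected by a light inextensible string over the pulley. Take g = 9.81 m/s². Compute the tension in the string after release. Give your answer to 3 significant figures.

Resolve each weight along its own incline: the 11.7 kg mass has component 11.7 × 9.81 × sin 31° = 59.115 N down its slope, and the 2 kg mass has 2 × 9.81 × sin 40° = 12.611 N down its slope.
The 11.7 kg side's 59.115 N exceeds the other side's 12.611 N, so that mass slides down and the 2 kg mass slides up. Taking that direction as positive, Newton's second law for the whole system gives 59.115 − 12.611 = (11.7 + 2) a, so a = 46.504 / 13.7 = 3.3945 m/s².
For the 2 kg mass (up-slope positive): T − 12.611 = 2 × 3.3945, so T = 19.400 N.

19.4 N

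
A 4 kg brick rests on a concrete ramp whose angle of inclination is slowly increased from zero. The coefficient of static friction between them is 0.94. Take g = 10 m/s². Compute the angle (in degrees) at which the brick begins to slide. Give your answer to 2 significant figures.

43°

At the threshold of sliding, static friction is at its maximum μ_s N and exactly balances the weight component along the incline: mg sin θ = μ_s mg cos θ.
Hence tan θ = μ_s = 0.94, so θ = arctan(0.94) = 43.2285°.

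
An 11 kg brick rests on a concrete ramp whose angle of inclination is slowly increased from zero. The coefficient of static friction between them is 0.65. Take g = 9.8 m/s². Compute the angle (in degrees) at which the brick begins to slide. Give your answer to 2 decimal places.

At the threshold of sliding, static friction is at its maximum μ_s N and exactly balances the weight component along the incline: mg sin θ = μ_s mg cos θ.
Hence tan θ = μ_s = 0.65, so θ = arctan(0.65) = 33.0239°.

33.02°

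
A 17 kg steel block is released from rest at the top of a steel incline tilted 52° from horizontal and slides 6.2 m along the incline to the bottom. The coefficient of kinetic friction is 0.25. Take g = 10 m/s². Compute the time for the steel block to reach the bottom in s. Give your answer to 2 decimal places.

The weight component along the incline is mg sin 52° = 133.962 N and the normal force is N = mg cos 52° = 104.662 N.
Friction up the slope is f = μN = 0.25 × 104.662 = 26.166 N, so the net downslope force is 133.962 − 26.166 = 107.796 N and a = 107.796 / 17 = 6.3409 m/s².
Starting from rest, L = ½at², so t = √(2L/a) = √(2 × 6.2 / 6.3409) = 1.3984 s.

1.40 s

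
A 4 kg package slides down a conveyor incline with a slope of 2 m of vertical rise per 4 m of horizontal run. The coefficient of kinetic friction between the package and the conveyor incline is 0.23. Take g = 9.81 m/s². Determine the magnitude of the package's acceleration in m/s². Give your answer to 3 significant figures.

Resolving the weight along the incline: the component pulling the package down the slope is mg sin 26.57° = 4 × 9.81 × 0.4472 = 17.548 N, and the normal force is N = mg cos 26.57° = 4 × 9.81 × 0.8944 = 35.096 N.
Kinetic friction acts up the slope with magnitude f = μN = 0.23 × 35.096 = 8.072 N.
Net force along the incline is 17.548 − 8.072 = 9.476 N, so a = 9.476 / 4 = 2.3690 m/s².

2.37 m/s²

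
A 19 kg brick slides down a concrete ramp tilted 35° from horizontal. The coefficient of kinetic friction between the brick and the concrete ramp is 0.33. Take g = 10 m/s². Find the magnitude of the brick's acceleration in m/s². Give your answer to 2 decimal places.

3.03 m/s²

Resolving the weight along the incline: the component pulling the brick down the slope is mg sin 35° = 19 × 10 × 0.5736 = 108.984 N, and the normal force is N = mg cos 35° = 19 × 10 × 0.8192 = 155.648 N.
Kinetic friction acts up the slope with magnitude f = μN = 0.33 × 155.648 = 51.364 N.
Net force along the incline is 108.984 − 51.364 = 57.620 N, so a = 57.620 / 19 = 3.0326 m/s².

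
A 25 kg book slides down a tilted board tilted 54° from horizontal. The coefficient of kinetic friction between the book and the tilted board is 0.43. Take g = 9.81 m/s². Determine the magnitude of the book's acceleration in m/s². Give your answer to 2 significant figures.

Resolving the weight along the incline: the component pulling the book down the slope is mg sin 54° = 25 × 9.81 × 0.8090 = 198.407 N, and the normal force is N = mg cos 54° = 25 × 9.81 × 0.5878 = 144.158 N.
Kinetic friction acts up the slope with magnitude f = μN = 0.43 × 144.158 = 61.988 N.
Net force along the incline is 198.407 − 61.988 = 136.419 N, so a = 136.419 / 25 = 5.4568 m/s².

5.5 m/s²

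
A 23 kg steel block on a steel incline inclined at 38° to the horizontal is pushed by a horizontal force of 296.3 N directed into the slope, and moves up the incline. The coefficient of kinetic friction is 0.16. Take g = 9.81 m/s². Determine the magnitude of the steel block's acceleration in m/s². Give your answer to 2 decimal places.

The horizontal push has components F cos 38° = 296.3 × 0.7880 = 233.484 N up the incline and F sin 38° = 296.3 × 0.6157 = 182.432 N pressing into the surface.
The normal force is therefore N = mg cos 38° + F sin 38° = 177.796 + 182.432 = 360.228 N, and kinetic friction down the slope is μN = 0.16 × 360.228 = 57.636 N.
Along the incline: F cos 38° − mg sin 38° − μN = ma, so 233.484 − 138.920 − 57.636 = 23 a, giving a = 1.6056 m/s².

1.61 m/s²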